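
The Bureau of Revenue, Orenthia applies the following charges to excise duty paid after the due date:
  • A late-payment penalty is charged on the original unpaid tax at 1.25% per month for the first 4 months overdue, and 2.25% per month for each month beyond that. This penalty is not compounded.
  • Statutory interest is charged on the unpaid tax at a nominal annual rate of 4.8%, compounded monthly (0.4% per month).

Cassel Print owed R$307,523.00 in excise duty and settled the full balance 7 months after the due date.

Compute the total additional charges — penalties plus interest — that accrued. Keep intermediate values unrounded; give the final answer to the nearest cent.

Penalty, months 1–4: 4 × 1.25% × R$307,523.00 = R$15,376.15
Penalty, months 5–7: 3 × 2.25% × R$307,523.00 = R$20,757.80…
Interest: R$307,523.00 × ((1 + 0.004)^7 − 1) = R$307,523.00 × 0.0283382… = R$8,714.6633…
Penalties + interest = R$36,133.9525 + R$8,714.6633… = R$44,848.62

R$44,848.62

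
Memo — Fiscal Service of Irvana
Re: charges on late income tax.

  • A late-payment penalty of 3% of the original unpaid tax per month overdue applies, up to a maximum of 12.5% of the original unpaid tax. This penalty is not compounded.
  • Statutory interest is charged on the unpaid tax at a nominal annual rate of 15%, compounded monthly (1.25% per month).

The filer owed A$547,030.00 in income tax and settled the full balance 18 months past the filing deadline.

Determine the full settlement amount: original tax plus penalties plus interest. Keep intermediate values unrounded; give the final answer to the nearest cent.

Penalty (uncapped): 18 × 3% × A$547,030.00 = A$295,396.20; cap = 12.5% × A$547,030.00 = A$68,378.75 → penalty = A$68,378.75
Interest: A$547,030.00 × ((1 + 0.0125)^18 − 1) = A$547,030.00 × 0.2505774… = A$137,073.3519…
Total = A$547,030.00 + A$68,378.7500 + A$137,073.3519… = A$752,482.10

A$752,482.10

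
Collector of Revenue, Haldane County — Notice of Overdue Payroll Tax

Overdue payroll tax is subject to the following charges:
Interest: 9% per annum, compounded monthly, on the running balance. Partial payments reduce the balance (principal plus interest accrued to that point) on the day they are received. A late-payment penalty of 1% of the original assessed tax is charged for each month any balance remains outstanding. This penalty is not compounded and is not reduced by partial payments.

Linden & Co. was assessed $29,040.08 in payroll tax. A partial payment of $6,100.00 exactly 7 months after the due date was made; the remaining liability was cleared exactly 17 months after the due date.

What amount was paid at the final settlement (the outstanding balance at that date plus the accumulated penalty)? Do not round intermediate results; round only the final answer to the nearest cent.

Monthly rate = 9% ÷ 12 = 0.75%
Balance at month 7: $29,040.0800 × (1 + 0.0075)^7 = $30,599.4198…
After $6,100.00 payment: $30,599.4198… − $6,100.00 = $24,499.4198…
Balance at month 17: $24,499.4198… × (1 + 0.0075)^10 = $26,400.1472…
Penalty: 17 × 1% × $29,040.08 = $4,936.81…
Final settlement = outstanding balance + penalty = $26,400.1472… + $4,936.81… = $31,336.96

$31,336.96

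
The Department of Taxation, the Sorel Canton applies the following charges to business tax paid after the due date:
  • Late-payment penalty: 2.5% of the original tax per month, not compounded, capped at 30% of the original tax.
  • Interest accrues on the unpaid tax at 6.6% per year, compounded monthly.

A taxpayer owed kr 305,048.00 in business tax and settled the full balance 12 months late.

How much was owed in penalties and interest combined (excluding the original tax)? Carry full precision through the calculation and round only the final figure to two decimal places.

kr 112,267.90

Penalty (uncapped): 12 × 2.5% × kr 305,048.00 = kr 91,514.40; cap = 30% × kr 305,048.00 = kr 91,514.40 → penalty = kr 91,514.40
Interest (6.6%/yr ÷ 12 = 0.55%/month): kr 305,048.00 × ((1 + 0.0055)^12 − 1) = kr 20,753.5012…
Penalties + interest = kr 91,514.4000 + kr 20,753.5012… = kr 112,267.90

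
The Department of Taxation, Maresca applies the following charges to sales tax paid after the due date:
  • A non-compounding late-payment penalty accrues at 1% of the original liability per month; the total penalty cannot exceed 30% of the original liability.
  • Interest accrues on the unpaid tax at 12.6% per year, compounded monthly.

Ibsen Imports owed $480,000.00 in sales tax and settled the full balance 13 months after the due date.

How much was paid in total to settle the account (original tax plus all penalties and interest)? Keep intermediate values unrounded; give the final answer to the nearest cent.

Penalty: 13 × 1% × $480,000.00 = $62,400.00 (below the 30% cap of $144,000.00)
Interest (12.6%/yr ÷ 12 = 1.05%/month): $480,000.00 × ((1 + 0.0105)^13 − 1) = $69,810.9303…
Total = $480,000.00 + $62,400.0000 + $69,810.9303… = $612,210.93

$612,210.93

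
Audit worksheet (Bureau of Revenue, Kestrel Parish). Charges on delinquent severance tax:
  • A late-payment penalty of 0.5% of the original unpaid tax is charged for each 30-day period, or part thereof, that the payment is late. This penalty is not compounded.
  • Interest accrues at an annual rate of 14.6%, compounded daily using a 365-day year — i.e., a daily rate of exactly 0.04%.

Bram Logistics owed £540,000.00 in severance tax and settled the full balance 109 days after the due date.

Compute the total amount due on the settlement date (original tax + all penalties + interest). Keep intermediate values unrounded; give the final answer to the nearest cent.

£574,859.88

Penalty periods: ⌈109/30⌉ = 4; penalty = 4 × 0.5% × £540,000.00 = £10,800.00
Interest: £540,000.00 × ((1 + 0.0004)^109 − 1) = £540,000.00 × 0.04455534… = £24,059.8833…
Total = £540,000.00 + £10,800.0000 + £24,059.8833… = £574,859.88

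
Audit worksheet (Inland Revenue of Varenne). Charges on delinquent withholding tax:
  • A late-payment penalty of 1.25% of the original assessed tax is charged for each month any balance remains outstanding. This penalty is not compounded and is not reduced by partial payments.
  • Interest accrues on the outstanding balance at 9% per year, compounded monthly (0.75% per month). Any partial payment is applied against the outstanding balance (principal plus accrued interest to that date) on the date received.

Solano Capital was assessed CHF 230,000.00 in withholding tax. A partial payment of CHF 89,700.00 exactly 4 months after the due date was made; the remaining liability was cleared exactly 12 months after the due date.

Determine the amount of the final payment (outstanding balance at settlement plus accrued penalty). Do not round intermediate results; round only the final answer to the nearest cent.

Balance at month 4: CHF 230,000.0000 × (1 + 0.0075)^4 = CHF 236,978.0139…
After CHF 89,700.00 payment: CHF 236,978.0139… − CHF 89,700.00 = CHF 147,278.0139…
Balance at month 12: CHF 147,278.0139… × (1 + 0.0075)^8 = CHF 156,350.1698…
Penalty: 12 × 1.25% × CHF 230,000.00 = CHF 34,500.00
Final settlement = outstanding balance + penalty = CHF 156,350.1698… + CHF 34,500.00 = CHF 190,850.17

CHF 190,850.17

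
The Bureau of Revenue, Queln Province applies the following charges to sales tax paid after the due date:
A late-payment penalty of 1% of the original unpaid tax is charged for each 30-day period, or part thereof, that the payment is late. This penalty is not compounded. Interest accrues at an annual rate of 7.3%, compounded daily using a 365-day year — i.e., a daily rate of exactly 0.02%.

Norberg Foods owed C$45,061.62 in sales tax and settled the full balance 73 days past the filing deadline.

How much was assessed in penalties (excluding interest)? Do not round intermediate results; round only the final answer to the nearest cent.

Penalty periods: ⌈73/30⌉ = 3; penalty = 3 × 1% × C$45,061.62 = C$1,351.85…

C$1,351.85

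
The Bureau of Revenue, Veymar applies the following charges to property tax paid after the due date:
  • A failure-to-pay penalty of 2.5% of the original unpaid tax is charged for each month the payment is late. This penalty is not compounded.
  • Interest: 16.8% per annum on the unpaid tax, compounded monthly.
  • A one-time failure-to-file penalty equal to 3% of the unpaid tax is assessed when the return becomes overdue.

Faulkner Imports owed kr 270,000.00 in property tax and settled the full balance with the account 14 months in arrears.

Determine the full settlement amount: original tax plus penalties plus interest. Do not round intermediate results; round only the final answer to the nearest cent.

Failure-to-file penalty: 3% × kr 270,000.00 = kr 8,100.00
Failure-to-pay penalty = 2.5% × kr 270,000.00 × 14 mo = kr 94,500.00
Interest (16.8%/yr ÷ 12 = 1.4%/month): kr 270,000.00 × ((1 + 0.014)^14 − 1) = kr 58,016.0799…
Total = kr 270,000.00 + kr 102,600.0000 + kr 58,016.0799… = kr 430,616.08

kr 430,616.08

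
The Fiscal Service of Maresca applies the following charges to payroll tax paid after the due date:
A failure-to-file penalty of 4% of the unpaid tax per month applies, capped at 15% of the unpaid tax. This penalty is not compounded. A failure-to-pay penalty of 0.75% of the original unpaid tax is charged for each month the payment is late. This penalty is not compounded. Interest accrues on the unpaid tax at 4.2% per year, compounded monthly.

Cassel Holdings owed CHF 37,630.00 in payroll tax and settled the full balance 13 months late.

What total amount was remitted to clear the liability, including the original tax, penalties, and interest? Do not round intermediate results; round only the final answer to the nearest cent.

CHF 48,692.01

Failure-to-file: 13 × 4% × CHF 37,630.00 = CHF 19,567.60, capped at 15% × CHF 37,630.00 = CHF 5,644.50
Failure-to-pay penalty: 13 × 0.75% × CHF 37,630.00 = CHF 3,668.93…
Interest (4.2%/yr ÷ 12 = 0.35%/month): CHF 37,630.00 × ((1 + 0.0035)^13 − 1) = CHF 1,748.5860…
Total = CHF 37,630.00 + CHF 9,313.4250 + CHF 1,748.5860… = CHF 48,692.01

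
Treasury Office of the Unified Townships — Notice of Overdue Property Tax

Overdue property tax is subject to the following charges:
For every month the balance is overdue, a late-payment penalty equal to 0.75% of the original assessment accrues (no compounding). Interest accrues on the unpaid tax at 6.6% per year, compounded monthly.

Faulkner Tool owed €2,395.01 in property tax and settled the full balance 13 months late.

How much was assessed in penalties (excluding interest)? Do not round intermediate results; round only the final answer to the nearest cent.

Late-payment penalty = 0.75% × €2,395.01 × 13 mo = €233.51…

€233.51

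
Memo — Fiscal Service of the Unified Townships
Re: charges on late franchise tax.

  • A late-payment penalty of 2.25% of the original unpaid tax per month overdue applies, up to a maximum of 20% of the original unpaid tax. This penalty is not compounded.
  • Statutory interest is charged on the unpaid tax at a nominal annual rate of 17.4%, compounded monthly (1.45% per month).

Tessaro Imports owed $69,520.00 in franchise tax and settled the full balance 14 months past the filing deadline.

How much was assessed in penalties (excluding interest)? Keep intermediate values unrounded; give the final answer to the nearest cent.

Penalty (uncapped): 14 × 2.25% × $69,520.00 = $21,898.80; cap = 20% × $69,520.00 = $13,904.00 → penalty = $13,904.00

$13,904.00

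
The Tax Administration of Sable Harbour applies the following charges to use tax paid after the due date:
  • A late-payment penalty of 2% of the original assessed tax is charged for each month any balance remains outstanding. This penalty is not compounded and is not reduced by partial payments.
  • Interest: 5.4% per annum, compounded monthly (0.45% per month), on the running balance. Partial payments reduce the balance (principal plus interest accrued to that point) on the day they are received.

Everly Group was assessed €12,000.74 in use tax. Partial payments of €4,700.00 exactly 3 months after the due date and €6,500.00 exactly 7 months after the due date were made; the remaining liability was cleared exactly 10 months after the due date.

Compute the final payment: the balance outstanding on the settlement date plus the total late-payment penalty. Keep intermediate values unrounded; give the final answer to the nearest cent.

Balance at month 3: €12,000.7400 × (1 + 0.0045)^3 = €12,163.4801…
After €4,700.00 payment: €12,163.4801… − €4,700.00 = €7,463.4801…
Balance at month 7: €7,463.4801… × (1 + 0.0045)^4 = €7,598.7323…
After €6,500.00 payment: €7,598.7323… − €6,500.00 = €1,098.7323…
Balance at month 10: €1,098.7323… × (1 + 0.0045)^3 = €1,113.6320…
Penalty: 10 × 2% × €12,000.74 = €2,400.15…
Final settlement = outstanding balance + penalty = €1,113.6320… + €2,400.15… = €3,513.78

€3,513.78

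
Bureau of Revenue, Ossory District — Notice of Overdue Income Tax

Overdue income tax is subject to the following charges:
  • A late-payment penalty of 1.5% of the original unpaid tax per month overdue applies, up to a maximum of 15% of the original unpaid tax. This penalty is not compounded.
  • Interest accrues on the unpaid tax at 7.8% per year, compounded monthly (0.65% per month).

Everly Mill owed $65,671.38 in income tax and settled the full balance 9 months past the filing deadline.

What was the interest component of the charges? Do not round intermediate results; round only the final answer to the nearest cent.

$3,943.19

Interest: $65,671.38 × ((1 + 0.0065)^9 − 1) = $65,671.38 × 0.0600443… = $3,943.1917…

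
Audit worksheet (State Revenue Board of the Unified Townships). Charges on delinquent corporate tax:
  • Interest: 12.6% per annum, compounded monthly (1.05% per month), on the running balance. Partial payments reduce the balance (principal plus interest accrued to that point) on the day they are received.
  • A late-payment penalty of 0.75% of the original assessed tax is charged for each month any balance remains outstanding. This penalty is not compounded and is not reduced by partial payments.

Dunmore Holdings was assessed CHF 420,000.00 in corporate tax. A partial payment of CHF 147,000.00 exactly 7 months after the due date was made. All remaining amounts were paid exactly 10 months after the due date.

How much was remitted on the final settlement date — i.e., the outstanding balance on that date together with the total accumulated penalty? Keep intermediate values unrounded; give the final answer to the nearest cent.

Balance at month 7: CHF 420,000.0000 × (1 + 0.0105)^7 = CHF 451,859.6019…
After CHF 147,000.00 payment: CHF 451,859.6019… − CHF 147,000.00 = CHF 304,859.6019…
Balance at month 10: CHF 304,859.6019… × (1 + 0.0105)^3 = CHF 314,563.8646…
Penalty: 10 × 0.75% × CHF 420,000.00 = CHF 31,500.00
Final settlement = outstanding balance + penalty = CHF 314,563.8646… + CHF 31,500.00 = CHF 346,063.86

CHF 346,063.86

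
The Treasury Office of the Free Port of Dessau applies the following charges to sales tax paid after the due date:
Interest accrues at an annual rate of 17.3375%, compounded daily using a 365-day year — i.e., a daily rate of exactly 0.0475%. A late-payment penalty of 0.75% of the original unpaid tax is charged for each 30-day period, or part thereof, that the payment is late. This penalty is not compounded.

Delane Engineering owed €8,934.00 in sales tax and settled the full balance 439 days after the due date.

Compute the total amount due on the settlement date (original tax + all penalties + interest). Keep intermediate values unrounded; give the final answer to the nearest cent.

€12,009.96

Penalty periods: ⌈439/30⌉ = 15; penalty = 15 × 0.75% × €8,934.00 = €1,005.08…
Interest: €8,934.00 × ((1 + 0.000475)^439 − 1) = €8,934.00 × 0.23179874… = €2,070.8899…
Total = €8,934.00 + €1,005.0750 + €2,070.8899… = €12,009.96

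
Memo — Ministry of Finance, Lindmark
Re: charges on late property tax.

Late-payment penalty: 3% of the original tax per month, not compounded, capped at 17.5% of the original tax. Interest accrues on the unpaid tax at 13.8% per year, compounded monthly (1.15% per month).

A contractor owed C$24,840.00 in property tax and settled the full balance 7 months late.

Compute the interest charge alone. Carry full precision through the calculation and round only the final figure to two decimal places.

C$2,069.94

Interest: C$24,840.00 × ((1 + 0.0115)^7 − 1) = C$24,840.00 × 0.0833311… = C$2,069.9444…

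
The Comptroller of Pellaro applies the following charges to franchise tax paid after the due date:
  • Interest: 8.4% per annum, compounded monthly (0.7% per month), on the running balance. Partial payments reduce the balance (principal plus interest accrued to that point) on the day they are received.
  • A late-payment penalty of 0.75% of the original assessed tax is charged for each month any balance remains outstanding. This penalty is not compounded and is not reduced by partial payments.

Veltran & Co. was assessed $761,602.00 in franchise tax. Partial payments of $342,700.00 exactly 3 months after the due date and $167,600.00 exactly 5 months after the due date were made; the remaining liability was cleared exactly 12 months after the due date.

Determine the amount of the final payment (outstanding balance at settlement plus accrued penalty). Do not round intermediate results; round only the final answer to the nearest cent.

$355,750.67

Balance at month 3: $761,602.0000 × (1 + 0.007)^3 = $777,707.8587…
After $342,700.00 payment: $777,707.8587… − $342,700.00 = $435,007.8587…
Balance at month 5: $435,007.8587… × (1 + 0.007)^2 = $441,119.2841…
After $167,600.00 payment: $441,119.2841… − $167,600.00 = $273,519.2841…
Balance at month 12: $273,519.2841… × (1 + 0.007)^7 = $287,206.4871…
Penalty: 12 × 0.75% × $761,602.00 = $68,544.18
Final settlement = outstanding balance + penalty = $287,206.4871… + $68,544.18 = $355,750.67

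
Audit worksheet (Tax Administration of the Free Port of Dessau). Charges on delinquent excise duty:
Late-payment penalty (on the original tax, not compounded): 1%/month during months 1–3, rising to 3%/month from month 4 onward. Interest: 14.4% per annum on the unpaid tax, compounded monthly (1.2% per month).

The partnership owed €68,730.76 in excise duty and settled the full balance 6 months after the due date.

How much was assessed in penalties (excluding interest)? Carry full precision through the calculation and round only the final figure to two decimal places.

Penalty, months 1–3: 3 × 1% × €68,730.76 = €2,061.92…
Penalty, months 4–6: 3 × 3% × €68,730.76 = €6,185.77…
Total penalty = €2,061.92… + €6,185.77… = €8,247.69

€8,247.69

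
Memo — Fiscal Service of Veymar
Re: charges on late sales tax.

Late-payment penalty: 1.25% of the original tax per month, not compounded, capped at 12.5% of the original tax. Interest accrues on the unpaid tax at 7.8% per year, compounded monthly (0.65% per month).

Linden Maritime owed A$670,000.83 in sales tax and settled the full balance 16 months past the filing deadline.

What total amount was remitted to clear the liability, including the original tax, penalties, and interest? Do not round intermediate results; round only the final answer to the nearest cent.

Penalty (uncapped): 16 × 1.25% × A$670,000.83 = A$134,000.17…; cap = 12.5% × A$670,000.83 = A$83,750.10… → penalty = A$83,750.10…
Interest: A$670,000.83 × ((1 + 0.0065)^16 − 1) = A$670,000.83 × 0.1092271… = A$73,182.2410…
Total = A$670,000.83 + A$83,750.1038… + A$73,182.2410… = A$826,933.17

A$826,933.17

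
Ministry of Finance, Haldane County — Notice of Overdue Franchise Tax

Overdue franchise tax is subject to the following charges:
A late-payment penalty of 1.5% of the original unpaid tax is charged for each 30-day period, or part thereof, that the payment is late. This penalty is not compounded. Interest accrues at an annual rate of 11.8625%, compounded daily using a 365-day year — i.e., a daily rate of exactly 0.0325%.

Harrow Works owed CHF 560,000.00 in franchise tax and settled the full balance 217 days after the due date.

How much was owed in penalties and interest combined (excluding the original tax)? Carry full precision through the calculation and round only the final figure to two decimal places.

CHF 108,113.10

Penalty periods: ⌈217/30⌉ = 8; penalty = 8 × 1.5% × CHF 560,000.00 = CHF 67,200.00
Interest: CHF 560,000.00 × ((1 + 0.000325)^217 − 1) = CHF 560,000.00 × 0.07305910… = CHF 40,913.0965…
Penalties + interest = CHF 67,200.0000 + CHF 40,913.0965… = CHF 108,113.10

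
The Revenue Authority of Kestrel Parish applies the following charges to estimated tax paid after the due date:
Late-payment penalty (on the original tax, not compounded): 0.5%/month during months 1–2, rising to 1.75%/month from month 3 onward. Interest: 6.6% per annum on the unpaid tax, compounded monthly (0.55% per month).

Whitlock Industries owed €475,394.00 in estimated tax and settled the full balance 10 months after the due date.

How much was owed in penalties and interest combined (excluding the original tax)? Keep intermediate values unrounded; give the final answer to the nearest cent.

Penalty, months 1–2: 2 × 0.5% × €475,394.00 = €4,753.94
Penalty, months 3–10: 8 × 1.75% × €475,394.00 = €66,555.16
Interest: €475,394.00 × ((1 + 0.0055)^10 − 1) = €475,394.00 × 0.0563814… = €26,803.3833…
Penalties + interest = €71,309.1000 + €26,803.3833… = €98,112.48

€98,112.48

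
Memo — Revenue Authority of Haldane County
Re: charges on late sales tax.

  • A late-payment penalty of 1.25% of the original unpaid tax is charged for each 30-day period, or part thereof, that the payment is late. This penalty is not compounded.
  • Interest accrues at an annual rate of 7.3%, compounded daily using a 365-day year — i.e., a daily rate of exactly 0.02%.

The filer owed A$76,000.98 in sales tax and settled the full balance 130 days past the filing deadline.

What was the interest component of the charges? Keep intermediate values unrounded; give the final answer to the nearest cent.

A$2,001.74

Interest: A$76,000.98 × ((1 + 0.0002)^130 − 1) = A$76,000.98 × 0.02633828… = A$2,001.7351…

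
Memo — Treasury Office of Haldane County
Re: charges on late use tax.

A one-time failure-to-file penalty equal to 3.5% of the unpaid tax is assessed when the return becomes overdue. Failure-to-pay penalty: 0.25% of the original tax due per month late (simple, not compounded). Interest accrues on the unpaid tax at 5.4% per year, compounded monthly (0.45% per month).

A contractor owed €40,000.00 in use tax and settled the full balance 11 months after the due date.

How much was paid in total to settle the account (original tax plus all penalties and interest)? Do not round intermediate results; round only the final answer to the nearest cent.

Failure-to-file penalty: 3.5% × €40,000.00 = €1,400.00
Failure-to-pay penalty: 11 × 0.25% × €40,000.00 = €1,100.00
Interest: €40,000.00 × ((1 + 0.0045)^11 − 1) = €40,000.00 × 0.0506289… = €2,025.1569…
Total = €40,000.00 + €2,500.0000 + €2,025.1569… = €44,525.16

€44,525.16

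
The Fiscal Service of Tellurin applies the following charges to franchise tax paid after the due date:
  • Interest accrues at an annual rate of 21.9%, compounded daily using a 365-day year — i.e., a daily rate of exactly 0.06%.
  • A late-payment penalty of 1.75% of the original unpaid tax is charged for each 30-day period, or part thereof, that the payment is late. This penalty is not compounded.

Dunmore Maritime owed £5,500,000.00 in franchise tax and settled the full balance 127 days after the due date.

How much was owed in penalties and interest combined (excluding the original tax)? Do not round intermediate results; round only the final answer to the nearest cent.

Penalty periods: ⌈127/30⌉ = 5; penalty = 5 × 1.75% × £5,500,000.00 = £481,250.00
Interest: £5,500,000.00 × ((1 + 0.0006)^127 − 1) = £5,500,000.00 × 0.07915373… = £435,345.5061…
Penalties + interest = £481,250.0000 + £435,345.5061… = £916,595.51

£916,595.51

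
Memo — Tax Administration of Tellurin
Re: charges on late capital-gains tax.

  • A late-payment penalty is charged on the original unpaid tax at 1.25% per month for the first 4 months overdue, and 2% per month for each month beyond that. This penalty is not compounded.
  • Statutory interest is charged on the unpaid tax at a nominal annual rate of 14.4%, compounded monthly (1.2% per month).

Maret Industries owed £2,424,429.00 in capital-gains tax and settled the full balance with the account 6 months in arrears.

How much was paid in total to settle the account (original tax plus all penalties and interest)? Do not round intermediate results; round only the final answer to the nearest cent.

£2,822,507.81

Penalty, months 1–4: 4 × 1.25% × £2,424,429.00 = £121,221.45
Penalty, months 5–6: 2 × 2% × £2,424,429.00 = £96,977.16
Interest: £2,424,429.00 × ((1 + 0.012)^6 − 1) = £2,424,429.00 × 0.0741949… = £179,880.2006…
Total = £2,424,429.00 + £218,198.6100 + £179,880.2006… = £2,822,507.81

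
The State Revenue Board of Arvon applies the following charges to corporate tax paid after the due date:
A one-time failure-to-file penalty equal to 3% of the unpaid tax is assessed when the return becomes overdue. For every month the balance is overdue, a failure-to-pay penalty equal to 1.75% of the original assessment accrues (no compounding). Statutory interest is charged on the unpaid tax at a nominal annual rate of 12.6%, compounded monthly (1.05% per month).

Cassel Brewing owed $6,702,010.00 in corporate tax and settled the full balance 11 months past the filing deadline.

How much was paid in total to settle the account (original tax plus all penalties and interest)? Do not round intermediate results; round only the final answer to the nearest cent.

$9,009,236.11

Failure-to-file penalty: 3% × $6,702,010.00 = $201,060.30
Failure-to-pay penalty = 1.75% × $6,702,010.00 × 11 mo = $1,290,136.93…
Interest: $6,702,010.00 × ((1 + 0.0105)^11 − 1) = $6,702,010.00 × 0.1217588… = $816,028.8888…
Total = $6,702,010.00 + $1,491,197.2250 + $816,028.8888… = $9,009,236.11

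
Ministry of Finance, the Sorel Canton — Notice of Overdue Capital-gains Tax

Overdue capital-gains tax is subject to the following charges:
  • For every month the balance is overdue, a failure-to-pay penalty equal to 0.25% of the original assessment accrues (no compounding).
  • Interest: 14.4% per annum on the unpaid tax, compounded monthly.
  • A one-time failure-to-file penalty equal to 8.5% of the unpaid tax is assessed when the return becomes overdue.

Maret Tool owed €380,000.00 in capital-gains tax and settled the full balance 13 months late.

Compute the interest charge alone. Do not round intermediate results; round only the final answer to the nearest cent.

Interest (14.4%/yr ÷ 12 = 1.2%/month): €380,000.00 × ((1 + 0.012)^13 − 1) = €63,741.7167…

€63,741.72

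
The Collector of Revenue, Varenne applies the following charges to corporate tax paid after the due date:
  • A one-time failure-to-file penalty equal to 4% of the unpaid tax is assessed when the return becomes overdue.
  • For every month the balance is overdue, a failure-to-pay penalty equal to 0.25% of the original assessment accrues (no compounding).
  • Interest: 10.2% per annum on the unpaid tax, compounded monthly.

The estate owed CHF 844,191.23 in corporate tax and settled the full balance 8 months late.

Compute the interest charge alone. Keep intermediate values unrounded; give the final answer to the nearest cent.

Interest (10.2%/yr ÷ 12 = 0.85%/month): CHF 844,191.23 × ((1 + 0.0085)^8 − 1) = CHF 59,142.1457…

CHF 59,142.15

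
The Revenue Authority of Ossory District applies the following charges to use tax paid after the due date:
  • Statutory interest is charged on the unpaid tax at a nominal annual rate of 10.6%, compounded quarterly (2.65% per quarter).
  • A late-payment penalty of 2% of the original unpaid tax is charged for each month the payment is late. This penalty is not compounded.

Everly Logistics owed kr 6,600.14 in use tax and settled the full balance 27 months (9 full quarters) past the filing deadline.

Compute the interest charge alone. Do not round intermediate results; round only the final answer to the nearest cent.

kr 1,751.73

Interest: kr 6,600.14 × ((1 + 0.0265)^9 − 1) = kr 6,600.14 × 0.2654080… = kr 1,751.7301…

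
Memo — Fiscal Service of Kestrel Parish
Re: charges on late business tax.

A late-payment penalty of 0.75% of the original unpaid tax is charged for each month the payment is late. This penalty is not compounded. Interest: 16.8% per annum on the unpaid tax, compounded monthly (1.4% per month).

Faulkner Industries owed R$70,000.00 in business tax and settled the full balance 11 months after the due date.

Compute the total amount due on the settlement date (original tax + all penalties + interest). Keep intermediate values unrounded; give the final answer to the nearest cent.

Late-payment penalty: 11 × 0.75% × R$70,000.00 = R$5,775.00
Interest: R$70,000.00 × ((1 + 0.014)^11 − 1) = R$70,000.00 × 0.1652457… = R$11,567.1982…
Total = R$70,000.00 + R$5,775.0000 + R$11,567.1982… = R$87,342.20

R$87,342.20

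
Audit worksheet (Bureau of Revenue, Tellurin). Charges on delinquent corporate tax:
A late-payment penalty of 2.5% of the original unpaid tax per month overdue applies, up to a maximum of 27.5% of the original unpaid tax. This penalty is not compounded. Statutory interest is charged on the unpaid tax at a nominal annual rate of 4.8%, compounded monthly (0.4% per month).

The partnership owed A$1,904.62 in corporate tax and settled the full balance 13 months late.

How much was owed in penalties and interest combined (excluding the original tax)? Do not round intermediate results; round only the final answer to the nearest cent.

A$625.22

Penalty (uncapped): 13 × 2.5% × A$1,904.62 = A$619.00…; cap = 27.5% × A$1,904.62 = A$523.77… → penalty = A$523.77…
Interest: A$1,904.62 × ((1 + 0.004)^13 − 1) = A$1,904.62 × 0.0532665… = A$101.4524…
Penalties + interest = A$523.7705 + A$101.4524… = A$625.22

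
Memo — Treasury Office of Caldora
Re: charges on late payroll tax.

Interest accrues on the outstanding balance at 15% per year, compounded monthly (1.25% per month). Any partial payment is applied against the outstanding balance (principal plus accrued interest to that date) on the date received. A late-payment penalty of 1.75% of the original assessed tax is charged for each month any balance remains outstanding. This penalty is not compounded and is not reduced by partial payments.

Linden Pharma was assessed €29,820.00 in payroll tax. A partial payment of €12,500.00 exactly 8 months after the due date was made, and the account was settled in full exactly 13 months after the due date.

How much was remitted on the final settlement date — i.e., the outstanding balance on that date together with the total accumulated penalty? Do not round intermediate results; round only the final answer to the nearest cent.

€28,529.39

Balance at month 8: €29,820.0000 × (1 + 0.0125)^8 = €32,935.7755…
After €12,500.00 payment: €32,935.7755… − €12,500.00 = €20,435.7755…
Balance at month 13: €20,435.7755… × (1 + 0.0125)^5 = €21,745.3440…
Penalty: 13 × 1.75% × €29,820.00 = €6,784.05
Final settlement = outstanding balance + penalty = €21,745.3440… + €6,784.05 = €28,529.39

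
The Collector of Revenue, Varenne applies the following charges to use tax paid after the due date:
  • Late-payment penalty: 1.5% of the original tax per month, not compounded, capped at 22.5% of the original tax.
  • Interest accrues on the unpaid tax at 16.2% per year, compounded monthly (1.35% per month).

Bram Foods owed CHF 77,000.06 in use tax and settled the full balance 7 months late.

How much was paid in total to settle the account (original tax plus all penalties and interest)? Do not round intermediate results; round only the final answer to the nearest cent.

CHF 92,662.99

Penalty: 7 × 1.5% × CHF 77,000.06 = CHF 8,085.01… (below the 22.5% cap of CHF 17,325.01…)
Interest: CHF 77,000.06 × ((1 + 0.0135)^7 − 1) = CHF 77,000.06 × 0.0984145… = CHF 7,577.9251…
Total = CHF 77,000.06 + CHF 8,085.0063 + CHF 7,577.9251… = CHF 92,662.99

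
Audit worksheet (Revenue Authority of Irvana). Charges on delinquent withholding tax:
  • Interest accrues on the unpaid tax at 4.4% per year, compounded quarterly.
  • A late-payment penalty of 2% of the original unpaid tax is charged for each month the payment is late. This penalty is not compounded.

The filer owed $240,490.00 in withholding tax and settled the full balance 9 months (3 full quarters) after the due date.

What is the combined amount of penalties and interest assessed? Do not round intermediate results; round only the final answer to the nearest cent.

Late-payment penalty = 2% × $240,490.00 × 9 mo = $43,288.20
Interest (4.4%/yr ÷ 4 = 1.1%/quarter): $240,490.00 × ((1 + 0.011)^3 − 1) = $8,023.7880…
Penalties + interest = $43,288.2000 + $8,023.7880… = $51,311.99

$51,311.99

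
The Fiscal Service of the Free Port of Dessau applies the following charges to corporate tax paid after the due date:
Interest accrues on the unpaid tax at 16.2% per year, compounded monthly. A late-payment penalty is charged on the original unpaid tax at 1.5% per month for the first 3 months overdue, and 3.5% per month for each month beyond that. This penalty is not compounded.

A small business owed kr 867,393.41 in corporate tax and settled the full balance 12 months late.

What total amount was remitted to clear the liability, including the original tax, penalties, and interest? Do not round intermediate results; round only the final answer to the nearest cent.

kr 1,331,090.29

Penalty, months 1–3: 3 × 1.5% × kr 867,393.41 = kr 39,032.70…
Penalty, months 4–12: 9 × 3.5% × kr 867,393.41 = kr 273,228.92…
Interest (16.2%/yr ÷ 12 = 1.35%/month): kr 867,393.41 × ((1 + 0.0135)^12 − 1) = kr 151,435.2531…
Total = kr 867,393.41 + kr 312,261.6276 + kr 151,435.2531… = kr 1,331,090.29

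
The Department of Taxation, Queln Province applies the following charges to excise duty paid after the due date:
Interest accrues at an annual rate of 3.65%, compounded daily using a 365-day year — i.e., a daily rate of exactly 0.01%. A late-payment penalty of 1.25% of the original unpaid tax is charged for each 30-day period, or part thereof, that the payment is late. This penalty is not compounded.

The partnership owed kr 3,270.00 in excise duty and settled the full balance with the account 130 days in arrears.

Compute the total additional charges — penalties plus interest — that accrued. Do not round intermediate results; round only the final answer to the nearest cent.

kr 247.16

Penalty periods: ⌈130/30⌉ = 5; penalty = 5 × 1.25% × kr 3,270.00 = kr 204.38…
Interest: kr 3,270.00 × ((1 + 0.0001)^130 − 1) = kr 3,270.00 × 0.01308421… = kr 42.7854…
Penalties + interest = kr 204.3750 + kr 42.7854… = kr 247.16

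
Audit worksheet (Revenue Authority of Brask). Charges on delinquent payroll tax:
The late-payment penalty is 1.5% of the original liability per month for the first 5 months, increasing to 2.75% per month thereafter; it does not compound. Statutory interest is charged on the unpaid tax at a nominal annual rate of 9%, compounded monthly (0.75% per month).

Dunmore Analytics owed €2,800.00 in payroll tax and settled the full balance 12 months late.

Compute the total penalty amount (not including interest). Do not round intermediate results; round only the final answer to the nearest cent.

Penalty, months 1–5: 5 × 1.5% × €2,800.00 = €210.00
Penalty, months 6–12: 7 × 2.75% × €2,800.00 = €539.00
Total penalty = €210.00 + €539.00 = €749.00

€749.00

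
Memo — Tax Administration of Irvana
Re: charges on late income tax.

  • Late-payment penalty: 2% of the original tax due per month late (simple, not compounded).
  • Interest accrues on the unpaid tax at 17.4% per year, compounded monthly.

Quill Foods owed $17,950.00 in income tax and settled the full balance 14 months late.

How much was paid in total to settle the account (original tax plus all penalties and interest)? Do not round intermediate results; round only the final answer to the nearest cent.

Late-payment penalty: 14 × 2% × $17,950.00 = $5,026.00
Interest (17.4%/yr ÷ 12 = 1.45%/month): $17,950.00 × ((1 + 0.0145)^14 − 1) = $4,008.0198…
Total = $17,950.00 + $5,026.0000 + $4,008.0198… = $26,984.02

$26,984.02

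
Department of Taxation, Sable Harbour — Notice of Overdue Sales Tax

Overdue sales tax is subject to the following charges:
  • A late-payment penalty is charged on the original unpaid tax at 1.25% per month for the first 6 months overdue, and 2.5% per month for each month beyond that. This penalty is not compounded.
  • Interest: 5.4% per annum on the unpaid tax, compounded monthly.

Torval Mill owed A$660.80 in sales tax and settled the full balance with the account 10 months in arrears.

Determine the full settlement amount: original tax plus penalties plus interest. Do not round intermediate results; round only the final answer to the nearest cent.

A$806.79

Penalty, months 1–6: 6 × 1.25% × A$660.80 = A$49.56
Penalty, months 7–10: 4 × 2.5% × A$660.80 = A$66.08
Interest (5.4%/yr ÷ 12 = 0.45%/month): A$660.80 × ((1 + 0.0045)^10 − 1) = A$30.3454…
Total = A$660.80 + A$115.6400 + A$30.3454… = A$806.79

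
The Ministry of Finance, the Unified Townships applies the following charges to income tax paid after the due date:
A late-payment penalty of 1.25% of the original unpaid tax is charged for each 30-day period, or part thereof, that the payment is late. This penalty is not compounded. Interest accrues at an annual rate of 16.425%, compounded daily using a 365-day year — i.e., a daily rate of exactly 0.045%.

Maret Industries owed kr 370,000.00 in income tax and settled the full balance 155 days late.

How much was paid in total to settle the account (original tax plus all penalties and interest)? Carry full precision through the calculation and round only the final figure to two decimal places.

kr 424,472.61

Penalty periods: ⌈155/30⌉ = 6; penalty = 6 × 1.25% × kr 370,000.00 = kr 27,750.00
Interest: kr 370,000.00 × ((1 + 0.00045)^155 − 1) = kr 370,000.00 × 0.07222327… = kr 26,722.6082…
Total = kr 370,000.00 + kr 27,750.0000 + kr 26,722.6082… = kr 424,472.61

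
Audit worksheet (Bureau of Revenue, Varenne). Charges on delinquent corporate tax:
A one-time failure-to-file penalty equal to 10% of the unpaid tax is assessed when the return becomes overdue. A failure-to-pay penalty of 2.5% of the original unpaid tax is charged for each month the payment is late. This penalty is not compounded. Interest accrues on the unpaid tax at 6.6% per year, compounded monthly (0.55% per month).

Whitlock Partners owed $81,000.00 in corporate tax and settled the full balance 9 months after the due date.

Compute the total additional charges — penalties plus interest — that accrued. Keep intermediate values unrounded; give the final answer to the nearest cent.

Failure-to-file penalty: 10% × $81,000.00 = $8,100.00
Failure-to-pay penalty = 2.5% × $81,000.00 × 9 mo = $18,225.00
Interest: $81,000.00 × ((1 + 0.0055)^9 − 1) = $81,000.00 × 0.0506031… = $4,098.8504…
Penalties + interest = $26,325.0000 + $4,098.8504… = $30,423.85

$30,423.85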